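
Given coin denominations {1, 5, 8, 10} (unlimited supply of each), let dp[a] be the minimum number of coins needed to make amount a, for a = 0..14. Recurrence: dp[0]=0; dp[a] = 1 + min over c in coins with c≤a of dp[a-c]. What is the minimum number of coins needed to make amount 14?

3

 a  0  1  2  3  4  5  6  7  8  9 10 11 12 13 14
dp  0  1  2  3  4  1  2  3  1  2  1  2  3  2  3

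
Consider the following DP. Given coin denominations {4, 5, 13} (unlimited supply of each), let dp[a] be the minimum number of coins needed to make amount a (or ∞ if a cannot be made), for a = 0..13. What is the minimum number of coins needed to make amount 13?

 a  0  1  2  3  4  5  6  7  8  9 10 11 12 13
dp  0  -  -  -  1  1  -  -  2  2  2  -  3  1
(- denotes ∞ / unreachable)

1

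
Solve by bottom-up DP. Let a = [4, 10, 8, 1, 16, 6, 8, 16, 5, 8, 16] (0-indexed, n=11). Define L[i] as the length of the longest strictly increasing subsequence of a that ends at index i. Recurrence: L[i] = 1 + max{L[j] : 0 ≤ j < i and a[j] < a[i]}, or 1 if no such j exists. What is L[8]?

   i    0    1    2    3    4    5    6    7    8    9   10
a[i]    4   10    8    1   16    6    8   16    5    8   16
L[i]    1    2    2    1    3    2    3    4    2    3    4

2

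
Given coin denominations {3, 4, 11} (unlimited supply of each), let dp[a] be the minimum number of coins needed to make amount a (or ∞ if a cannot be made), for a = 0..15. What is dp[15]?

 a  0  1  2  3  4  5  6  7  8  9 10 11 12 13 14 15
dp  0  -  -  1  1  -  2  2  2  3  3  1  3  4  2  2
(- denotes ∞ / unreachable)

2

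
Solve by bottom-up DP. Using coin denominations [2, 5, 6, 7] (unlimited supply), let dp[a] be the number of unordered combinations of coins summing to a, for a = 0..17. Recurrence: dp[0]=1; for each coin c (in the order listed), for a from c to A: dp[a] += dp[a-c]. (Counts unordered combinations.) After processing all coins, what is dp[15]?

after  coin     0     1     2     3     4     5     6     7     8     9    10    11    12    13    14    15    16    17
          2     1     0     1     0     1     0     1     0     1     0     1     0     1     0     1     0     1     0
          5     1     0     1     0     1     1     1     1     1     1     2     1     2     1     2     2     2     2
          6     1     0     1     0     1     1     2     1     2     1     3     2     4     2     4     3     5     4
          7     1     0     1     0     1     1     2     2     2     2     3     3     5     4     6     5     7     7

5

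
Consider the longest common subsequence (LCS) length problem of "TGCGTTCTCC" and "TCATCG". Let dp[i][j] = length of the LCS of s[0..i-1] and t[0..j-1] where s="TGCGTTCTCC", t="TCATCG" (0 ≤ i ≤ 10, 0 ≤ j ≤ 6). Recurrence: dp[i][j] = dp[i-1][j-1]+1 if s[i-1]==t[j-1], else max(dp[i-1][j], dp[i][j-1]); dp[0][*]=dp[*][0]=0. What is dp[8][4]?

3

   ''  T  C  A  T  C  G
''  0  0  0  0  0  0  0
 T  0  1  1  1  1  1  1
 G  0  1  1  1  1  1  2
 C  0  1  2  2  2  2  2
 G  0  1  2  2  2  2  3
 T  0  1  2  2  3  3  3
 T  0  1  2  2  3  3  3
 C  0  1  2  2  3  4  4
 T  0  1  2  2  3  4  4
 C  0  1  2  2  3  4  4
 C  0  1  2  2  3  4  4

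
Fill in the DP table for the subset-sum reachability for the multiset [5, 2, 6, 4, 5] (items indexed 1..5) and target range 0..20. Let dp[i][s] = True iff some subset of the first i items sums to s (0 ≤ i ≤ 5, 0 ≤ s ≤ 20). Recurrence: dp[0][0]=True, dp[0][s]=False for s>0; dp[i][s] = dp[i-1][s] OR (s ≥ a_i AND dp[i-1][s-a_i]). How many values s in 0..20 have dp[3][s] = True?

8

i\s   0   1   2   3   4   5   6   7   8   9  10  11  12  13  14  15  16  17  18  19  20
  0   T   F   F   F   F   F   F   F   F   F   F   F   F   F   F   F   F   F   F   F   F
  1   T   F   F   F   F   T   F   F   F   F   F   F   F   F   F   F   F   F   F   F   F
  2   T   F   T   F   F   T   F   T   F   F   F   F   F   F   F   F   F   F   F   F   F
  3   T   F   T   F   F   T   T   T   T   F   F   T   F   T   F   F   F   F   F   F   F
  4   T   F   T   F   T   T   T   T   T   T   T   T   T   T   F   T   F   T   F   F   F
  5   T   F   T   F   T   T   T   T   T   T   T   T   T   T   T   T   T   T   T   F   T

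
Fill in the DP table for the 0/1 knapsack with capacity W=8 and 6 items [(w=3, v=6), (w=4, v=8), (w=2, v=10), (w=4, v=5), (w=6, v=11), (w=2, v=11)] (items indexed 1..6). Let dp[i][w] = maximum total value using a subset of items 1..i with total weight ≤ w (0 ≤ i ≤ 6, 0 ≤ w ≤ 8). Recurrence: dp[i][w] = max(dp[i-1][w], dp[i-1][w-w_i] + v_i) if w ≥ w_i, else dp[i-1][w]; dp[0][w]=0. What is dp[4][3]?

i\w   0   1   2   3   4   5   6   7   8
  0   0   0   0   0   0   0   0   0   0
  1   0   0   0   6   6   6   6   6   6
  2   0   0   0   6   8   8   8  14  14
  3   0   0  10  10  10  16  18  18  18
  4   0   0  10  10  10  16  18  18  18
  5   0   0  10  10  10  16  18  18  21
  6   0   0  11  11  21  21  21  27  29

10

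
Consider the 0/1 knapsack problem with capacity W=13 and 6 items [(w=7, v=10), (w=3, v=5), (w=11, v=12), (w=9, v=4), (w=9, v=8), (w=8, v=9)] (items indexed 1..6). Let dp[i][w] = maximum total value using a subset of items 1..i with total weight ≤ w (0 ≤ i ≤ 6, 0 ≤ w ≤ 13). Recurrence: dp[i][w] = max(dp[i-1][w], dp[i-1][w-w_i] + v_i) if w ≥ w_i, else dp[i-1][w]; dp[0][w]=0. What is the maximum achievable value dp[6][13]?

15

i\w   0   1   2   3   4   5   6   7   8   9  10  11  12  13
  0   0   0   0   0   0   0   0   0   0   0   0   0   0   0
  1   0   0   0   0   0   0   0  10  10  10  10  10  10  10
  2   0   0   0   5   5   5   5  10  10  10  15  15  15  15
  3   0   0   0   5   5   5   5  10  10  10  15  15  15  15
  4   0   0   0   5   5   5   5  10  10  10  15  15  15  15
  5   0   0   0   5   5   5   5  10  10  10  15  15  15  15
  6   0   0   0   5   5   5   5  10  10  10  15  15  15  15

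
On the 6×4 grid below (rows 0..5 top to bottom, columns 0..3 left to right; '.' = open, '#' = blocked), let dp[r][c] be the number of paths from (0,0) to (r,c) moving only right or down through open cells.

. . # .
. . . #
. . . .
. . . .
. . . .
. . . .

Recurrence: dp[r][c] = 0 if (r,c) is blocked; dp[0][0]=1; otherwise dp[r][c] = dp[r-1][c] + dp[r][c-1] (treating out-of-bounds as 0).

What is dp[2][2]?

5

r\c   0   1   2   3
  0   1   1   0   0
  1   1   2   2   0
  2   1   3   5   5
  3   1   4   9  14
  4   1   5  14  28
  5   1   6  20  48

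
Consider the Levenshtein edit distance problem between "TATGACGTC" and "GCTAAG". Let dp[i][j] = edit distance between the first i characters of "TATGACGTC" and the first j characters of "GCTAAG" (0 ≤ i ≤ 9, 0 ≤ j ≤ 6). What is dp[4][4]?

3

   ''  G  C  T  A  A  G
''  0  1  2  3  4  5  6
 T  1  1  2  2  3  4  5
 A  2  2  2  3  2  3  4
 T  3  3  3  2  3  3  4
 G  4  3  4  3  3  4  3
 A  5  4  4  4  3  3  4
 C  6  5  4  5  4  4  4
 G  7  6  5  5  5  5  4
 T  8  7  6  5  6  6  5
 C  9  8  7  6  6  7  6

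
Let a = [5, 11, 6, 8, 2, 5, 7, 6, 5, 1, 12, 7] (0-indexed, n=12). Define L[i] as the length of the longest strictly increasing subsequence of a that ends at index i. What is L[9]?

1

   i    0    1    2    3    4    5    6    7    8    9   10   11
a[i]    5   11    6    8    2    5    7    6    5    1   12    7
L[i]    1    2    2    3    1    2    3    3    2    1    4    4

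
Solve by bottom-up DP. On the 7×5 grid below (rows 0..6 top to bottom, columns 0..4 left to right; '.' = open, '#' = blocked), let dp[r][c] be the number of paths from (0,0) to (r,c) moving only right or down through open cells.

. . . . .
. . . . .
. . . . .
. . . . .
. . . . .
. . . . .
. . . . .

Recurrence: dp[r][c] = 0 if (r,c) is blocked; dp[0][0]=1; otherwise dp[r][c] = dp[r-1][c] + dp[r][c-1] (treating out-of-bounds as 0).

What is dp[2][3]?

10

r\c   0   1   2   3   4
  0   1   1   1   1   1
  1   1   2   3   4   5
  2   1   3   6  10  15
  3   1   4  10  20  35
  4   1   5  15  35  70
  5   1   6  21  56 126
  6   1   7  28  84 210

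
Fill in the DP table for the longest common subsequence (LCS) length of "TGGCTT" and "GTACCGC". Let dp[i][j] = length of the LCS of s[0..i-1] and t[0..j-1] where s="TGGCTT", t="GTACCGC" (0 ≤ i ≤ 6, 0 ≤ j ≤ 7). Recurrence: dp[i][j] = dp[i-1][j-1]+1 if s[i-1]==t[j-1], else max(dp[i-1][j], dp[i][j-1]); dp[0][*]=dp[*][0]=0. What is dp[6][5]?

   ''  G  T  A  C  C  G  C
''  0  0  0  0  0  0  0  0
 T  0  0  1  1  1  1  1  1
 G  0  1  1  1  1  1  2  2
 G  0  1  1  1  1  1  2  2
 C  0  1  1  1  2  2  2  3
 T  0  1  2  2  2  2  2  3
 T  0  1  2  2  2  2  2  3

2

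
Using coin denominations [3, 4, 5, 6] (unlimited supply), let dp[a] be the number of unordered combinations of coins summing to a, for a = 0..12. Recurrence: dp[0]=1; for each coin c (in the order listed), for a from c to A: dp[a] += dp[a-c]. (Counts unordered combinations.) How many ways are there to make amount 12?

5

after  coin     0     1     2     3     4     5     6     7     8     9    10    11    12
          3     1     0     0     1     0     0     1     0     0     1     0     0     1
          4     1     0     0     1     1     0     1     1     1     1     1     1     2
          5     1     0     0     1     1     1     1     1     2     2     2     2     3
          6     1     0     0     1     1     1     2     1     2     3     3     3     5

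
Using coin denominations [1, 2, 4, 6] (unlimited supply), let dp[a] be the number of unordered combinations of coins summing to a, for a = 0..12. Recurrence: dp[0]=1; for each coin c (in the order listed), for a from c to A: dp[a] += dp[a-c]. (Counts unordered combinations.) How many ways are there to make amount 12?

23

after  coin     0     1     2     3     4     5     6     7     8     9    10    11    12
          1     1     1     1     1     1     1     1     1     1     1     1     1     1
          2     1     1     2     2     3     3     4     4     5     5     6     6     7
          4     1     1     2     2     4     4     6     6     9     9    12    12    16
          6     1     1     2     2     4     4     7     7    11    11    16    16    23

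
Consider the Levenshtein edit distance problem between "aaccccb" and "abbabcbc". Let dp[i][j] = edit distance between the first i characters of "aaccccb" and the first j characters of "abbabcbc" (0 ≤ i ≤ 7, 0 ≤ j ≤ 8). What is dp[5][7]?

   ''  a  b  b  a  b  c  b  c
''  0  1  2  3  4  5  6  7  8
 a  1  0  1  2  3  4  5  6  7
 a  2  1  1  2  2  3  4  5  6
 c  3  2  2  2  3  3  3  4  5
 c  4  3  3  3  3  4  3  4  4
 c  5  4  4  4  4  4  4  4  4
 c  6  5  5  5  5  5  4  5  4
 b  7  6  5  5  6  5  5  4  5

4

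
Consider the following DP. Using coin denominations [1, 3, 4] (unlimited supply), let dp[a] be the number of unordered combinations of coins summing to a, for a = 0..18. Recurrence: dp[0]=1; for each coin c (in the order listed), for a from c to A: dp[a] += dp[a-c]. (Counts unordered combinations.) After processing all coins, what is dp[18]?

after  coin     0     1     2     3     4     5     6     7     8     9    10    11    12    13    14    15    16    17    18
          1     1     1     1     1     1     1     1     1     1     1     1     1     1     1     1     1     1     1     1
          3     1     1     1     2     2     2     3     3     3     4     4     4     5     5     5     6     6     6     7
          4     1     1     1     2     3     3     4     5     6     7     8     9    11    12    13    15    17    18    20

20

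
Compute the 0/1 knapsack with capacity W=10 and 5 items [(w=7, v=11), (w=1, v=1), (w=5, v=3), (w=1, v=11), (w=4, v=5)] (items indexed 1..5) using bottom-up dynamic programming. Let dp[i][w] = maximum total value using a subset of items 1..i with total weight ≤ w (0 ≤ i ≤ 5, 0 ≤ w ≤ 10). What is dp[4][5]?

i\w   0   1   2   3   4   5   6   7   8   9  10
  0   0   0   0   0   0   0   0   0   0   0   0
  1   0   0   0   0   0   0   0  11  11  11  11
  2   0   1   1   1   1   1   1  11  12  12  12
  3   0   1   1   1   1   3   4  11  12  12  12
  4   0  11  12  12  12  12  14  15  22  23  23
  5   0  11  12  12  12  16  17  17  22  23  23

12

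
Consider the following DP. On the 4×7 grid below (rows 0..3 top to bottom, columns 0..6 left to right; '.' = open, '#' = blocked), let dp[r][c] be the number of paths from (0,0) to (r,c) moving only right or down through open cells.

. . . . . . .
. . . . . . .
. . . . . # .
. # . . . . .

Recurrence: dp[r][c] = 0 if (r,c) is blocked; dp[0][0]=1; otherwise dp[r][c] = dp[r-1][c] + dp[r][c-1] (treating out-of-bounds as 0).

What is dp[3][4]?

31

r\c   0   1   2   3   4   5   6
  0   1   1   1   1   1   1   1
  1   1   2   3   4   5   6   7
  2   1   3   6  10  15   0   7
  3   1   0   6  16  31  31  38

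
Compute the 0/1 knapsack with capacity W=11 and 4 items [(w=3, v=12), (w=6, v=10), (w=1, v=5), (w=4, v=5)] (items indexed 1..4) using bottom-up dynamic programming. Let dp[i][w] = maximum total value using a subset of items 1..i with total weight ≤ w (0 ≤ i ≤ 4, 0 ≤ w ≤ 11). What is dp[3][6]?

i\w   0   1   2   3   4   5   6   7   8   9  10  11
  0   0   0   0   0   0   0   0   0   0   0   0   0
  1   0   0   0  12  12  12  12  12  12  12  12  12
  2   0   0   0  12  12  12  12  12  12  22  22  22
  3   0   5   5  12  17  17  17  17  17  22  27  27
  4   0   5   5  12  17  17  17  17  22  22  27  27

17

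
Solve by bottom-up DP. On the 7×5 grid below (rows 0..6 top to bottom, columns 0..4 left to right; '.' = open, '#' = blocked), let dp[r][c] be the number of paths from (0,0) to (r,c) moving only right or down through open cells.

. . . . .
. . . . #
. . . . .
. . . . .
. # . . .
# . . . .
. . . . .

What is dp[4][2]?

10

r\c   0   1   2   3   4
  0   1   1   1   1   1
  1   1   2   3   4   0
  2   1   3   6  10  10
  3   1   4  10  20  30
  4   1   0  10  30  60
  5   0   0  10  40 100
  6   0   0  10  50 150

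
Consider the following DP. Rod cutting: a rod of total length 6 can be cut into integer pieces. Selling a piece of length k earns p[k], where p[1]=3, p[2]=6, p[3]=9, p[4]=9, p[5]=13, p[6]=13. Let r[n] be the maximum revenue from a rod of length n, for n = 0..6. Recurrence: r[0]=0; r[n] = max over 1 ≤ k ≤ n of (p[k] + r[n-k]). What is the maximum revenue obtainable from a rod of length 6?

18

   n    0    1    2    3    4    5    6
r[n]    0    3    6    9   12   15   18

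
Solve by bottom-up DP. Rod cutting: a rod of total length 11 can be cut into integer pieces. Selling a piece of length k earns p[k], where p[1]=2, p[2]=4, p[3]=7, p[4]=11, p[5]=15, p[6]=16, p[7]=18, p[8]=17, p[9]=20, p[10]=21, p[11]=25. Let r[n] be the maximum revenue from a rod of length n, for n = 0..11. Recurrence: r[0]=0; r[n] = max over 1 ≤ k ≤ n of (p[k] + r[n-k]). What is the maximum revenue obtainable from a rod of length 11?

32

   n    0    1    2    3    4    5    6    7    8    9   10   11
r[n]    0    2    4    7   11   15   17   19   22   26   30   32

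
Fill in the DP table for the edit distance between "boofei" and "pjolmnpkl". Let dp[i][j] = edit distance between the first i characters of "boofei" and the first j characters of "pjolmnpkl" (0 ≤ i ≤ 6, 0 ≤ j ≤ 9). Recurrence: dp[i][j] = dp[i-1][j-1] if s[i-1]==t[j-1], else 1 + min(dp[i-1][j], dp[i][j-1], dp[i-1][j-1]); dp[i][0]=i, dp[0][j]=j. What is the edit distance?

   ''  p  j  o  l  m  n  p  k  l
''  0  1  2  3  4  5  6  7  8  9
 b  1  1  2  3  4  5  6  7  8  9
 o  2  2  2  2  3  4  5  6  7  8
 o  3  3  3  2  3  4  5  6  7  8
 f  4  4  4  3  3  4  5  6  7  8
 e  5  5  5  4  4  4  5  6  7  8
 i  6  6  6  5  5  5  5  6  7  8

8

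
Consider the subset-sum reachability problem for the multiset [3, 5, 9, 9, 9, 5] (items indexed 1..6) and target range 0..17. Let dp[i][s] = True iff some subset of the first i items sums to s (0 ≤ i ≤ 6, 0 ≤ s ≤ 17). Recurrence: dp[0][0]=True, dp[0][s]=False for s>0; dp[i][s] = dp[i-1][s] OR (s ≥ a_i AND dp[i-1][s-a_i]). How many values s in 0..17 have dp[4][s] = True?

8

i\s   0   1   2   3   4   5   6   7   8   9  10  11  12  13  14  15  16  17
  0   T   F   F   F   F   F   F   F   F   F   F   F   F   F   F   F   F   F
  1   T   F   F   T   F   F   F   F   F   F   F   F   F   F   F   F   F   F
  2   T   F   F   T   F   T   F   F   T   F   F   F   F   F   F   F   F   F
  3   T   F   F   T   F   T   F   F   T   T   F   F   T   F   T   F   F   T
  4   T   F   F   T   F   T   F   F   T   T   F   F   T   F   T   F   F   T
  5   T   F   F   T   F   T   F   F   T   T   F   F   T   F   T   F   F   T
  6   T   F   F   T   F   T   F   F   T   T   T   F   T   T   T   F   F   T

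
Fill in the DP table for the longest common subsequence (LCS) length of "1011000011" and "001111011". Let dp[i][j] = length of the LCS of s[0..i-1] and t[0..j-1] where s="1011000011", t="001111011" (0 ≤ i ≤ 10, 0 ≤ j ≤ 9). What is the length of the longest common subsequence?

6

   ''  0  0  1  1  1  1  0  1  1
''  0  0  0  0  0  0  0  0  0  0
 1  0  0  0  1  1  1  1  1  1  1
 0  0  1  1  1  1  1  1  2  2  2
 1  0  1  1  2  2  2  2  2  3  3
 1  0  1  1  2  3  3  3  3  3  4
 0  0  1  2  2  3  3  3  4  4  4
 0  0  1  2  2  3  3  3  4  4  4
 0  0  1  2  2  3  3  3  4  4  4
 0  0  1  2  2  3  3  3  4  4  4
 1  0  1  2  3  3  4  4  4  5  5
 1  0  1  2  3  4  4  5  5  5  6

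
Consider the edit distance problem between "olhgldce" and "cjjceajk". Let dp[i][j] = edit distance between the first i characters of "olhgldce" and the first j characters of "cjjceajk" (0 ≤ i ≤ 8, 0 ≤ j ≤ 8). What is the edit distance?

   ''  c  j  j  c  e  a  j  k
''  0  1  2  3  4  5  6  7  8
 o  1  1  2  3  4  5  6  7  8
 l  2  2  2  3  4  5  6  7  8
 h  3  3  3  3  4  5  6  7  8
 g  4  4  4  4  4  5  6  7  8
 l  5  5  5  5  5  5  6  7  8
 d  6  6  6  6  6  6  6  7  8
 c  7  6  7  7  6  7  7  7  8
 e  8  7  7  8  7  6  7  8  8

8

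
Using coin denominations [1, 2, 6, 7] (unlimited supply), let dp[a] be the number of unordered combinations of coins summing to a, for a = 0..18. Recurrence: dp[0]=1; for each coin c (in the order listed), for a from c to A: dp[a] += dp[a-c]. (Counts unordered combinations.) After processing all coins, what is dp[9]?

after  coin     0     1     2     3     4     5     6     7     8     9    10    11    12    13    14    15    16    17    18
          1     1     1     1     1     1     1     1     1     1     1     1     1     1     1     1     1     1     1     1
          2     1     1     2     2     3     3     4     4     5     5     6     6     7     7     8     8     9     9    10
          6     1     1     2     2     3     3     5     5     7     7     9     9    12    12    15    15    18    18    22
          7     1     1     2     2     3     3     5     6     8     9    11    12    15    17    21    23    27    29    34

9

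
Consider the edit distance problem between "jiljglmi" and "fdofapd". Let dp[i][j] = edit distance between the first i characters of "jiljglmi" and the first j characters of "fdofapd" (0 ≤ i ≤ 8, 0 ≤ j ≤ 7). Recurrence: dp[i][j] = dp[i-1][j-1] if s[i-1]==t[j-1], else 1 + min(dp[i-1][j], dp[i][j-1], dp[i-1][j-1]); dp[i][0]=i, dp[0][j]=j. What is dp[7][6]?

   ''  f  d  o  f  a  p  d
''  0  1  2  3  4  5  6  7
 j  1  1  2  3  4  5  6  7
 i  2  2  2  3  4  5  6  7
 l  3  3  3  3  4  5  6  7
 j  4  4  4  4  4  5  6  7
 g  5  5  5  5  5  5  6  7
 l  6  6  6  6  6  6  6  7
 m  7  7  7  7  7  7  7  7
 i  8  8  8  8  8  8  8  8

7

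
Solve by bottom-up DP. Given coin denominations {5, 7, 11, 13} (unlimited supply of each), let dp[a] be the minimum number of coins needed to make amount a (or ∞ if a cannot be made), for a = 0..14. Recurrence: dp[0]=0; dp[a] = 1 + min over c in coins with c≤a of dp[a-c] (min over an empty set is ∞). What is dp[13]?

1

 a  0  1  2  3  4  5  6  7  8  9 10 11 12 13 14
dp  0  -  -  -  -  1  -  1  -  -  2  1  2  1  2
(- denotes ∞ / unreachable)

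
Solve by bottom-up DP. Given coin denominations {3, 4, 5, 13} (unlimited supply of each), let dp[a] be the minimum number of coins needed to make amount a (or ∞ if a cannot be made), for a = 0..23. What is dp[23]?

 a  0  1  2  3  4  5  6  7  8  9 10 11 12 13 14 15 16 17 18 19 20 21 22 23
dp  0  -  -  1  1  1  2  2  2  2  2  3  3  1  3  3  2  2  2  3  3  3  3  3
(- denotes ∞ / unreachable)

3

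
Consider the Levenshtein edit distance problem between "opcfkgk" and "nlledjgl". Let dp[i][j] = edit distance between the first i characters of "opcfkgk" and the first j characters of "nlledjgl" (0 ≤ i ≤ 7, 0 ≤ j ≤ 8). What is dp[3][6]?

   ''  n  l  l  e  d  j  g  l
''  0  1  2  3  4  5  6  7  8
 o  1  1  2  3  4  5  6  7  8
 p  2  2  2  3  4  5  6  7  8
 c  3  3  3  3  4  5  6  7  8
 f  4  4  4  4  4  5  6  7  8
 k  5  5  5  5  5  5  6  7  8
 g  6  6  6  6  6  6  6  6  7
 k  7  7  7  7  7  7  7  7  7

6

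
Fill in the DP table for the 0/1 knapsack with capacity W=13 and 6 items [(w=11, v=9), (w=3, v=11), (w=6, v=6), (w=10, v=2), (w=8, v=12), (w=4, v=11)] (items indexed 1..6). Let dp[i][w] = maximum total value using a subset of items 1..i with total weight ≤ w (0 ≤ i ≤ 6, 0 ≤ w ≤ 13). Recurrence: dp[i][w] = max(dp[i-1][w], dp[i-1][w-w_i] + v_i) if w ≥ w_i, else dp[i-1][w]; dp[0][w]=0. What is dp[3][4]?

i\w   0   1   2   3   4   5   6   7   8   9  10  11  12  13
  0   0   0   0   0   0   0   0   0   0   0   0   0   0   0
  1   0   0   0   0   0   0   0   0   0   0   0   9   9   9
  2   0   0   0  11  11  11  11  11  11  11  11  11  11  11
  3   0   0   0  11  11  11  11  11  11  17  17  17  17  17
  4   0   0   0  11  11  11  11  11  11  17  17  17  17  17
  5   0   0   0  11  11  11  11  11  12  17  17  23  23  23
  6   0   0   0  11  11  11  11  22  22  22  22  23  23  28

11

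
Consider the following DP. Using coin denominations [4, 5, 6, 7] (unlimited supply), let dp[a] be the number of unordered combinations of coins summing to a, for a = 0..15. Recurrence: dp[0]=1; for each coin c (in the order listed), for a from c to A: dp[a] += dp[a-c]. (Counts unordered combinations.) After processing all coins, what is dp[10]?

after  coin     0     1     2     3     4     5     6     7     8     9    10    11    12    13    14    15
          4     1     0     0     0     1     0     0     0     1     0     0     0     1     0     0     0
          5     1     0     0     0     1     1     0     0     1     1     1     0     1     1     1     1
          6     1     0     0     0     1     1     1     0     1     1     2     1     2     1     2     2
          7     1     0     0     0     1     1     1     1     1     1     2     2     3     2     3     3

2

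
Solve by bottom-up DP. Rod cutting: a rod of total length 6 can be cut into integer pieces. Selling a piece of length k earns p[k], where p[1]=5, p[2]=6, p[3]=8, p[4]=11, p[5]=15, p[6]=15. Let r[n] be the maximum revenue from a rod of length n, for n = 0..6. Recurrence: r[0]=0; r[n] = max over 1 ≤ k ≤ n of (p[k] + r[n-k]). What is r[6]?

30

   n    0    1    2    3    4    5    6
r[n]    0    5   10   15   20   25   30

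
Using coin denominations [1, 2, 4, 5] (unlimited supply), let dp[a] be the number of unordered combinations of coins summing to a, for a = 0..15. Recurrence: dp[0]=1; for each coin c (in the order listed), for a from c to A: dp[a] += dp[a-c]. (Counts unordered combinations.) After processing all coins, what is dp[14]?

after  coin     0     1     2     3     4     5     6     7     8     9    10    11    12    13    14    15
          1     1     1     1     1     1     1     1     1     1     1     1     1     1     1     1     1
          2     1     1     2     2     3     3     4     4     5     5     6     6     7     7     8     8
          4     1     1     2     2     4     4     6     6     9     9    12    12    16    16    20    20
          5     1     1     2     2     4     5     7     8    11    13    17    19    24    27    33    37

33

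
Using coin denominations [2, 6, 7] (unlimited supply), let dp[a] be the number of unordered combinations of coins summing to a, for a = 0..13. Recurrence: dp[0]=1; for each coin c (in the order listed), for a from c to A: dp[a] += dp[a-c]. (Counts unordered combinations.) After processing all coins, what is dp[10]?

after  coin     0     1     2     3     4     5     6     7     8     9    10    11    12    13
          2     1     0     1     0     1     0     1     0     1     0     1     0     1     0
          6     1     0     1     0     1     0     2     0     2     0     2     0     3     0
          7     1     0     1     0     1     0     2     1     2     1     2     1     3     2

2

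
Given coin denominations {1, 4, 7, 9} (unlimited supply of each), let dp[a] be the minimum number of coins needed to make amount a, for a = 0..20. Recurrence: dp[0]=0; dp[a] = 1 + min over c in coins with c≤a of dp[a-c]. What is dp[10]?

2

 a  0  1  2  3  4  5  6  7  8  9 10 11 12 13 14 15 16 17 18 19 20
dp  0  1  2  3  1  2  3  1  2  1  2  2  3  2  2  3  2  3  2  3  3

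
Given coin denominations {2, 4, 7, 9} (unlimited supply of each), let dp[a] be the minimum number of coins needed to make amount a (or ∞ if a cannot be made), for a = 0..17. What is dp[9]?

 a  0  1  2  3  4  5  6  7  8  9 10 11 12 13 14 15 16 17
dp  0  -  1  -  1  -  2  1  2  1  3  2  3  2  2  3  2  3
(- denotes ∞ / unreachable)

1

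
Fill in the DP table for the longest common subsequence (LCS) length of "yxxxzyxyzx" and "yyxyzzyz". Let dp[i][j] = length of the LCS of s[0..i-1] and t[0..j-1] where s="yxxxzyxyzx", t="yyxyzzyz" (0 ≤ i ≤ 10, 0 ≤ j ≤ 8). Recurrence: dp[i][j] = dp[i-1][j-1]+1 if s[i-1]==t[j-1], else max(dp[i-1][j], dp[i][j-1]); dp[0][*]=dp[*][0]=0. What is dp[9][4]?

   ''  y  y  x  y  z  z  y  z
''  0  0  0  0  0  0  0  0  0
 y  0  1  1  1  1  1  1  1  1
 x  0  1  1  2  2  2  2  2  2
 x  0  1  1  2  2  2  2  2  2
 x  0  1  1  2  2  2  2  2  2
 z  0  1  1  2  2  3  3  3  3
 y  0  1  2  2  3  3  3  4  4
 x  0  1  2  3  3  3  3  4  4
 y  0  1  2  3  4  4  4  4  4
 z  0  1  2  3  4  5  5  5  5
 x  0  1  2  3  4  5  5  5  5

4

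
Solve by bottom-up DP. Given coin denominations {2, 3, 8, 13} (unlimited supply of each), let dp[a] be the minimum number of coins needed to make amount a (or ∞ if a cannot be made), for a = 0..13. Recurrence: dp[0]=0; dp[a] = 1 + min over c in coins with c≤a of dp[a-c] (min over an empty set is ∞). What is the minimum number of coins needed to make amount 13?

 a  0  1  2  3  4  5  6  7  8  9 10 11 12 13
dp  0  -  1  1  2  2  2  3  1  3  2  2  3  1
(- denotes ∞ / unreachable)

1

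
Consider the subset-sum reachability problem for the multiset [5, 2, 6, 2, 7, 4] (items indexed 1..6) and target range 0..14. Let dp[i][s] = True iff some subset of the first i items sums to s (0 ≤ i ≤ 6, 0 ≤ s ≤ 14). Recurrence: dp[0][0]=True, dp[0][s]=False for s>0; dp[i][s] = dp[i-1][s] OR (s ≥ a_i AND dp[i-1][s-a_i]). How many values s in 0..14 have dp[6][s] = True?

13

i\s   0   1   2   3   4   5   6   7   8   9  10  11  12  13  14
  0   T   F   F   F   F   F   F   F   F   F   F   F   F   F   F
  1   T   F   F   F   F   T   F   F   F   F   F   F   F   F   F
  2   T   F   T   F   F   T   F   T   F   F   F   F   F   F   F
  3   T   F   T   F   F   T   T   T   T   F   F   T   F   T   F
  4   T   F   T   F   T   T   T   T   T   T   T   T   F   T   F
  5   T   F   T   F   T   T   T   T   T   T   T   T   T   T   T
  6   T   F   T   F   T   T   T   T   T   T   T   T   T   T   T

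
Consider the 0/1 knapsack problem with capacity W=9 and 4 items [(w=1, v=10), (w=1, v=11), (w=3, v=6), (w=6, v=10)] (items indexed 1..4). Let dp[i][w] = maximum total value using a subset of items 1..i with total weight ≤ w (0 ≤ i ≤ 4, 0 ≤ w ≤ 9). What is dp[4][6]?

27

i\w   0   1   2   3   4   5   6   7   8   9
  0   0   0   0   0   0   0   0   0   0   0
  1   0  10  10  10  10  10  10  10  10  10
  2   0  11  21  21  21  21  21  21  21  21
  3   0  11  21  21  21  27  27  27  27  27
  4   0  11  21  21  21  27  27  27  31  31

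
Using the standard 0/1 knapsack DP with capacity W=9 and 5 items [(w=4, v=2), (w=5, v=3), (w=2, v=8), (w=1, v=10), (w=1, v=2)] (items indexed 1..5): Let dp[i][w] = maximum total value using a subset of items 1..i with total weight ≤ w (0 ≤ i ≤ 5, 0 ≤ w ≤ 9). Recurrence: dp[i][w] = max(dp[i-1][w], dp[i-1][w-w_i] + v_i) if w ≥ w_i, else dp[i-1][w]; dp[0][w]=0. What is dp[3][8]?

11

i\w   0   1   2   3   4   5   6   7   8   9
  0   0   0   0   0   0   0   0   0   0   0
  1   0   0   0   0   2   2   2   2   2   2
  2   0   0   0   0   2   3   3   3   3   5
  3   0   0   8   8   8   8  10  11  11  11
  4   0  10  10  18  18  18  18  20  21  21
  5   0  10  12  18  20  20  20  20  22  23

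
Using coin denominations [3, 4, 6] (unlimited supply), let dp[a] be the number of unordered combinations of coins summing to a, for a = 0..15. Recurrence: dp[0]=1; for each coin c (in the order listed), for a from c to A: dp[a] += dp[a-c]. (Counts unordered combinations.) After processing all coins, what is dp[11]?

1

after  coin     0     1     2     3     4     5     6     7     8     9    10    11    12    13    14    15
          3     1     0     0     1     0     0     1     0     0     1     0     0     1     0     0     1
          4     1     0     0     1     1     0     1     1     1     1     1     1     2     1     1     2
          6     1     0     0     1     1     0     2     1     1     2     2     1     4     2     2     4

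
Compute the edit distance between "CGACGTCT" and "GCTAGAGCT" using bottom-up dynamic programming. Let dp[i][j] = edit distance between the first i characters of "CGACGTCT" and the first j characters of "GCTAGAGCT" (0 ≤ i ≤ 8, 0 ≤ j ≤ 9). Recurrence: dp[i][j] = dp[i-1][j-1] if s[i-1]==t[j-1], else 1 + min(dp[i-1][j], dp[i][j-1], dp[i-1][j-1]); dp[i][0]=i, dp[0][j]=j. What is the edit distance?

   ''  G  C  T  A  G  A  G  C  T
''  0  1  2  3  4  5  6  7  8  9
 C  1  1  1  2  3  4  5  6  7  8
 G  2  1  2  2  3  3  4  5  6  7
 A  3  2  2  3  2  3  3  4  5  6
 C  4  3  2  3  3  3  4  4  4  5
 G  5  4  3  3  4  3  4  4  5  5
 T  6  5  4  3  4  4  4  5  5  5
 C  7  6  5  4  4  5  5  5  5  6
 T  8  7  6  5  5  5  6  6  6  5

5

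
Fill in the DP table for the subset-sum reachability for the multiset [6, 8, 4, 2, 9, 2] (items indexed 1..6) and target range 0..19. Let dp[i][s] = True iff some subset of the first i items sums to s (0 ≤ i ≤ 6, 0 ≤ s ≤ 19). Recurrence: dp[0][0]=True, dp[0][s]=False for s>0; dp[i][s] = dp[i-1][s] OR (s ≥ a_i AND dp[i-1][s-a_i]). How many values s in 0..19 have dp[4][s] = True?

i\s   0   1   2   3   4   5   6   7   8   9  10  11  12  13  14  15  16  17  18  19
  0   T   F   F   F   F   F   F   F   F   F   F   F   F   F   F   F   F   F   F   F
  1   T   F   F   F   F   F   T   F   F   F   F   F   F   F   F   F   F   F   F   F
  2   T   F   F   F   F   F   T   F   T   F   F   F   F   F   T   F   F   F   F   F
  3   T   F   F   F   T   F   T   F   T   F   T   F   T   F   T   F   F   F   T   F
  4   T   F   T   F   T   F   T   F   T   F   T   F   T   F   T   F   T   F   T   F
  5   T   F   T   F   T   F   T   F   T   T   T   T   T   T   T   T   T   T   T   T
  6   T   F   T   F   T   F   T   F   T   T   T   T   T   T   T   T   T   T   T   T

10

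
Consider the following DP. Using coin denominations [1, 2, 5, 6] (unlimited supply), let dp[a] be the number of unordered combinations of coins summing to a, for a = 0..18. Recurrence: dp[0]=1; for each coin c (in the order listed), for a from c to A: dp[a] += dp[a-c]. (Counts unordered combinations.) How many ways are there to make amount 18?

after  coin     0     1     2     3     4     5     6     7     8     9    10    11    12    13    14    15    16    17    18
          1     1     1     1     1     1     1     1     1     1     1     1     1     1     1     1     1     1     1     1
          2     1     1     2     2     3     3     4     4     5     5     6     6     7     7     8     8     9     9    10
          5     1     1     2     2     3     4     5     6     7     8    10    11    13    14    16    18    20    22    24
          6     1     1     2     2     3     4     6     7     9    10    13    15    19    21    25    28    33    37    43

43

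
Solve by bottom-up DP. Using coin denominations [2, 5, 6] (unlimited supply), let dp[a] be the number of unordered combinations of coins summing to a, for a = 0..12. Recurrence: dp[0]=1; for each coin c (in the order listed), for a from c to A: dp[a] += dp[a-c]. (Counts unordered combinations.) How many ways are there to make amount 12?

4

after  coin     0     1     2     3     4     5     6     7     8     9    10    11    12
          2     1     0     1     0     1     0     1     0     1     0     1     0     1
          5     1     0     1     0     1     1     1     1     1     1     2     1     2
          6     1     0     1     0     1     1     2     1     2     1     3     2     4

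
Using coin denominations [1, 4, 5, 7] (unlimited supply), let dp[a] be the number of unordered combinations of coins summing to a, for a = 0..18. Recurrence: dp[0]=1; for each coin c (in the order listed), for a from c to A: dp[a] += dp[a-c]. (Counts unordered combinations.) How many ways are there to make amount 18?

21

after  coin     0     1     2     3     4     5     6     7     8     9    10    11    12    13    14    15    16    17    18
          1     1     1     1     1     1     1     1     1     1     1     1     1     1     1     1     1     1     1     1
          4     1     1     1     1     2     2     2     2     3     3     3     3     4     4     4     4     5     5     5
          5     1     1     1     1     2     3     3     3     4     5     6     6     7     8     9    10    11    12    13
          7     1     1     1     1     2     3     3     4     5     6     7     8    10    11    13    15    17    19    21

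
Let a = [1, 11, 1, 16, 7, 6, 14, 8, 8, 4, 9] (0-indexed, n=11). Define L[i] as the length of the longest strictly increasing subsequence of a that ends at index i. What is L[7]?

   i    0    1    2    3    4    5    6    7    8    9   10
a[i]    1   11    1   16    7    6   14    8    8    4    9
L[i]    1    2    1    3    2    2    3    3    3    2    4

3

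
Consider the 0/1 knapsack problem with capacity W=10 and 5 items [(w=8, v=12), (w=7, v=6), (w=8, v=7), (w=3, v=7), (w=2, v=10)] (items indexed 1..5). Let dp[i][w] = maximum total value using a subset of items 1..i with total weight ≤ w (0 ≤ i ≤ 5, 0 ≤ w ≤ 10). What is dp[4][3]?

7

i\w   0   1   2   3   4   5   6   7   8   9  10
  0   0   0   0   0   0   0   0   0   0   0   0
  1   0   0   0   0   0   0   0   0  12  12  12
  2   0   0   0   0   0   0   0   6  12  12  12
  3   0   0   0   0   0   0   0   6  12  12  12
  4   0   0   0   7   7   7   7   7  12  12  13
  5   0   0  10  10  10  17  17  17  17  17  22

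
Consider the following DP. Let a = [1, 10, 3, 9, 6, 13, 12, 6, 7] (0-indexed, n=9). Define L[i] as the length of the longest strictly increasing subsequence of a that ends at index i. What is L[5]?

   i    0    1    2    3    4    5    6    7    8
a[i]    1   10    3    9    6   13   12    6    7
L[i]    1    2    2    3    3    4    4    3    4

4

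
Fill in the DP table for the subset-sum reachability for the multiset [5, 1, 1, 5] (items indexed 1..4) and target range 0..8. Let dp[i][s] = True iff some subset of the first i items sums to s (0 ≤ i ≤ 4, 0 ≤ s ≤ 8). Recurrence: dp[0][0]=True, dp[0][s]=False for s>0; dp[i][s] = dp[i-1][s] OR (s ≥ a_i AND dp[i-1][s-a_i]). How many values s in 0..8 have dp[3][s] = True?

6

i\s   0   1   2   3   4   5   6   7   8
  0   T   F   F   F   F   F   F   F   F
  1   T   F   F   F   F   T   F   F   F
  2   T   T   F   F   F   T   T   F   F
  3   T   T   T   F   F   T   T   T   F
  4   T   T   T   F   F   T   T   T   F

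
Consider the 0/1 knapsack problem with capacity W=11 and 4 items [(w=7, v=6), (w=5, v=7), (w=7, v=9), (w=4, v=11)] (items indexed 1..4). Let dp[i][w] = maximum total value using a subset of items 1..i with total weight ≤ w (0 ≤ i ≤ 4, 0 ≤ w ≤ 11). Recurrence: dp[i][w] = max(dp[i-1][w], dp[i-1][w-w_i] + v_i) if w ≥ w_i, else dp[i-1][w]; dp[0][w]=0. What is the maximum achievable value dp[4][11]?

20

i\w   0   1   2   3   4   5   6   7   8   9  10  11
  0   0   0   0   0   0   0   0   0   0   0   0   0
  1   0   0   0   0   0   0   0   6   6   6   6   6
  2   0   0   0   0   0   7   7   7   7   7   7   7
  3   0   0   0   0   0   7   7   9   9   9   9   9
  4   0   0   0   0  11  11  11  11  11  18  18  20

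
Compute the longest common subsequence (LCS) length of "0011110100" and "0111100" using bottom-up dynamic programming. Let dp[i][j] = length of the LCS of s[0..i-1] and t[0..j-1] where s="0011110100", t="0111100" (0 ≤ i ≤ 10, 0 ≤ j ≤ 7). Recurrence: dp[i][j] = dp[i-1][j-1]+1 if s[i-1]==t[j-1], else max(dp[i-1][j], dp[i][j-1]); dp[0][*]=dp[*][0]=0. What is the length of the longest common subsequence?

   ''  0  1  1  1  1  0  0
''  0  0  0  0  0  0  0  0
 0  0  1  1  1  1  1  1  1
 0  0  1  1  1  1  1  2  2
 1  0  1  2  2  2  2  2  2
 1  0  1  2  3  3  3  3  3
 1  0  1  2  3  4  4  4  4
 1  0  1  2  3  4  5  5  5
 0  0  1  2  3  4  5  6  6
 1  0  1  2  3  4  5  6  6
 0  0  1  2  3  4  5  6  7
 0  0  1  2  3  4  5  6  7

7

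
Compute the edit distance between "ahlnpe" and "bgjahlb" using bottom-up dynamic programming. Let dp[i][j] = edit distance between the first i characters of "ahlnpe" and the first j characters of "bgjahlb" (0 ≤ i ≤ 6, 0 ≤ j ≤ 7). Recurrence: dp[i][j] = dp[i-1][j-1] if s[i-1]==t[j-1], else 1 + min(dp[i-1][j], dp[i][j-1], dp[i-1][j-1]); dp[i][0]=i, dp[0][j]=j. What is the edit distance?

   ''  b  g  j  a  h  l  b
''  0  1  2  3  4  5  6  7
 a  1  1  2  3  3  4  5  6
 h  2  2  2  3  4  3  4  5
 l  3  3  3  3  4  4  3  4
 n  4  4  4  4  4  5  4  4
 p  5  5  5  5  5  5  5  5
 e  6  6  6  6  6  6  6  6

6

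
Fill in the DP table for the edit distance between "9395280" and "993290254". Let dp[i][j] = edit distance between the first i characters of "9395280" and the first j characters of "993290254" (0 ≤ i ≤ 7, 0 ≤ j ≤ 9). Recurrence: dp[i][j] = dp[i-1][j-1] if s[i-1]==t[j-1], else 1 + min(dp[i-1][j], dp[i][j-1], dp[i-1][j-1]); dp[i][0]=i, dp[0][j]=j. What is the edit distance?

   ''  9  9  3  2  9  0  2  5  4
''  0  1  2  3  4  5  6  7  8  9
 9  1  0  1  2  3  4  5  6  7  8
 3  2  1  1  1  2  3  4  5  6  7
 9  3  2  1  2  2  2  3  4  5  6
 5  4  3  2  2  3  3  3  4  4  5
 2  5  4  3  3  2  3  4  3  4  5
 8  6  5  4  4  3  3  4  4  4  5
 0  7  6  5  5  4  4  3  4  5  5

5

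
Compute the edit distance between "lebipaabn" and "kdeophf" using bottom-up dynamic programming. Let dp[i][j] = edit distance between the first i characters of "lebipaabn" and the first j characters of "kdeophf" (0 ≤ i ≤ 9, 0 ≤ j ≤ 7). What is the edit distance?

8

   ''  k  d  e  o  p  h  f
''  0  1  2  3  4  5  6  7
 l  1  1  2  3  4  5  6  7
 e  2  2  2  2  3  4  5  6
 b  3  3  3  3  3  4  5  6
 i  4  4  4  4  4  4  5  6
 p  5  5  5  5  5  4  5  6
 a  6  6  6  6  6  5  5  6
 a  7  7  7  7  7  6  6  6
 b  8  8  8  8  8  7  7  7
 n  9  9  9  9  9  8  8  8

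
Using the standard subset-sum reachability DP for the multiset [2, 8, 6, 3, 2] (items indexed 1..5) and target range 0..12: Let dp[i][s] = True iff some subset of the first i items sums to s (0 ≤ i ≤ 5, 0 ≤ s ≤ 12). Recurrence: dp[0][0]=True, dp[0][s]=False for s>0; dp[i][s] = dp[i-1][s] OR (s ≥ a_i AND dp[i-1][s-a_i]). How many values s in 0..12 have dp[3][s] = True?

i\s   0   1   2   3   4   5   6   7   8   9  10  11  12
  0   T   F   F   F   F   F   F   F   F   F   F   F   F
  1   T   F   T   F   F   F   F   F   F   F   F   F   F
  2   T   F   T   F   F   F   F   F   T   F   T   F   F
  3   T   F   T   F   F   F   T   F   T   F   T   F   F
  4   T   F   T   T   F   T   T   F   T   T   T   T   F
  5   T   F   T   T   T   T   T   T   T   T   T   T   T

5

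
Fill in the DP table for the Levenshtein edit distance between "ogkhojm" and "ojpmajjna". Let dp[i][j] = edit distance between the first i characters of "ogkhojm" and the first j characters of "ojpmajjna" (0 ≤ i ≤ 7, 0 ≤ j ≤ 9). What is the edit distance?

7

   ''  o  j  p  m  a  j  j  n  a
''  0  1  2  3  4  5  6  7  8  9
 o  1  0  1  2  3  4  5  6  7  8
 g  2  1  1  2  3  4  5  6  7  8
 k  3  2  2  2  3  4  5  6  7  8
 h  4  3  3  3  3  4  5  6  7  8
 o  5  4  4  4  4  4  5  6  7  8
 j  6  5  4  5  5  5  4  5  6  7
 m  7  6  5  5  5  6  5  5  6  7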